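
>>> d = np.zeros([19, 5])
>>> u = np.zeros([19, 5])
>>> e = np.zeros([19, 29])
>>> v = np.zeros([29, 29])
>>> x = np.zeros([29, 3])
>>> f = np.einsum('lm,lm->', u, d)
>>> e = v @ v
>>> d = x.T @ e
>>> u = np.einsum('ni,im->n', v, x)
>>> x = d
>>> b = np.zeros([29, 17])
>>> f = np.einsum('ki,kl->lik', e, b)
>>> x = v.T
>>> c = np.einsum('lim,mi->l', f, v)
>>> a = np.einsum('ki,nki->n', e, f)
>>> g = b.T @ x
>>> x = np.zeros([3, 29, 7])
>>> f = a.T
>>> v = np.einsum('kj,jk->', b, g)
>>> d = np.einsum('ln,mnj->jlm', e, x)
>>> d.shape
(7, 29, 3)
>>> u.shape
(29,)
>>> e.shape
(29, 29)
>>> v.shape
()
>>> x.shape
(3, 29, 7)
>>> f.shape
(17,)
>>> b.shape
(29, 17)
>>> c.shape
(17,)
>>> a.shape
(17,)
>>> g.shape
(17, 29)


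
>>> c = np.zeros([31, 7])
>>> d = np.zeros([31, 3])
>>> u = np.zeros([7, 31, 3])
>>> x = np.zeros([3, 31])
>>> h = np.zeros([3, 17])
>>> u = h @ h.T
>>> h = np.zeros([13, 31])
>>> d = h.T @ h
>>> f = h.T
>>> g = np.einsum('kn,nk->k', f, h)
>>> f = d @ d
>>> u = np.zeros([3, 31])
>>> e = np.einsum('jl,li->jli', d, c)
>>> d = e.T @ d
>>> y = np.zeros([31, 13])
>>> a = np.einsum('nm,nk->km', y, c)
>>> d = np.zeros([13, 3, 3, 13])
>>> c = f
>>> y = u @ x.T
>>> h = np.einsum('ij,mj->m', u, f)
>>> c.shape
(31, 31)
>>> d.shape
(13, 3, 3, 13)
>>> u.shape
(3, 31)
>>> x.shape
(3, 31)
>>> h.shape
(31,)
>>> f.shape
(31, 31)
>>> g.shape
(31,)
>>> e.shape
(31, 31, 7)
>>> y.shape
(3, 3)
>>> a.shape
(7, 13)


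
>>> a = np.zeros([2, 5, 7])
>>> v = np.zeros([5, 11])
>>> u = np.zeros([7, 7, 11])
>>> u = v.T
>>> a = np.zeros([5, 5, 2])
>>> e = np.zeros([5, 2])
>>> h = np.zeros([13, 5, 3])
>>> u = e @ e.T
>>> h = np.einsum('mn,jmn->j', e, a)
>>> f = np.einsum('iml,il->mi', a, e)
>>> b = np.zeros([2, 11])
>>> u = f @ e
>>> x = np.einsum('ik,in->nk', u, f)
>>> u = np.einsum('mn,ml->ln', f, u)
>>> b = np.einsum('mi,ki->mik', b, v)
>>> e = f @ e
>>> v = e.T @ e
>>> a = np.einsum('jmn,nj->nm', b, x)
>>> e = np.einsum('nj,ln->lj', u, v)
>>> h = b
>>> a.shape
(5, 11)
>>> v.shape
(2, 2)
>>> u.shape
(2, 5)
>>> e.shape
(2, 5)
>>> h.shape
(2, 11, 5)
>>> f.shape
(5, 5)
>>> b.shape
(2, 11, 5)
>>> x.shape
(5, 2)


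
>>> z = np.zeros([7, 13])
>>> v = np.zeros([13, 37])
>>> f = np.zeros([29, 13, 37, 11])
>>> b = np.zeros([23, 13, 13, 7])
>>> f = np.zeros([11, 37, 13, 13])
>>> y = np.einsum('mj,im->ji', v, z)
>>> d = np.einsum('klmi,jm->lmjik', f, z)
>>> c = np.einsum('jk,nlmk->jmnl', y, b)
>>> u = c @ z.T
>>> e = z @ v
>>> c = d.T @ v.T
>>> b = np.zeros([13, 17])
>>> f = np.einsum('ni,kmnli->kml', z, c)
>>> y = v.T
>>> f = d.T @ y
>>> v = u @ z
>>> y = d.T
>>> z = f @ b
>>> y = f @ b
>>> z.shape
(11, 13, 7, 13, 17)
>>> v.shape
(37, 13, 23, 13)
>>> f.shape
(11, 13, 7, 13, 13)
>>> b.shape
(13, 17)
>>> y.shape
(11, 13, 7, 13, 17)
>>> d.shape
(37, 13, 7, 13, 11)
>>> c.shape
(11, 13, 7, 13, 13)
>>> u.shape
(37, 13, 23, 7)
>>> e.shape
(7, 37)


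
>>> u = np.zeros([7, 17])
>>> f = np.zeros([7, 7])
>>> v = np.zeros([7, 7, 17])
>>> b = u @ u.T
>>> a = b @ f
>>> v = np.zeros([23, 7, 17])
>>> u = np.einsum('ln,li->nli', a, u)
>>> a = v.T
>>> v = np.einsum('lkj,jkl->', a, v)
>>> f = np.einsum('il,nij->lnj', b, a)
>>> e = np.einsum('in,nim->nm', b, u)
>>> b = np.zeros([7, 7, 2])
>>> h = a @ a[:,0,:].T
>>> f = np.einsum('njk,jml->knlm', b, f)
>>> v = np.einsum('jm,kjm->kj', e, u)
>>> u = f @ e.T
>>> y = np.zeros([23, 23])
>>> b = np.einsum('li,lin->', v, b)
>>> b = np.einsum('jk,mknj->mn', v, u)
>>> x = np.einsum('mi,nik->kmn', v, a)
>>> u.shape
(2, 7, 23, 7)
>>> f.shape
(2, 7, 23, 17)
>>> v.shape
(7, 7)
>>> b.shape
(2, 23)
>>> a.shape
(17, 7, 23)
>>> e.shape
(7, 17)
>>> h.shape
(17, 7, 17)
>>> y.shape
(23, 23)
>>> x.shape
(23, 7, 17)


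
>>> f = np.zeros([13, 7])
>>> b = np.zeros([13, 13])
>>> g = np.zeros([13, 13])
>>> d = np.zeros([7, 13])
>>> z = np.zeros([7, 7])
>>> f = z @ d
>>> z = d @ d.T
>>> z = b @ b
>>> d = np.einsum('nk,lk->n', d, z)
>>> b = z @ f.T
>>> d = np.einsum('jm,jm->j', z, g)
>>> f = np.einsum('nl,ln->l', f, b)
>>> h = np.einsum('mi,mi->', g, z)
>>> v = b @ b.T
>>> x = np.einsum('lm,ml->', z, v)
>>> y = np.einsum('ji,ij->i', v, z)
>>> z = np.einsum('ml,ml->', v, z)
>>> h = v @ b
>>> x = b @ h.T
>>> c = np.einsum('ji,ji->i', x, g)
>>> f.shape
(13,)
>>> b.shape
(13, 7)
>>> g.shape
(13, 13)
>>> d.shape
(13,)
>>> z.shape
()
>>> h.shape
(13, 7)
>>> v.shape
(13, 13)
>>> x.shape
(13, 13)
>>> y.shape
(13,)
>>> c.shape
(13,)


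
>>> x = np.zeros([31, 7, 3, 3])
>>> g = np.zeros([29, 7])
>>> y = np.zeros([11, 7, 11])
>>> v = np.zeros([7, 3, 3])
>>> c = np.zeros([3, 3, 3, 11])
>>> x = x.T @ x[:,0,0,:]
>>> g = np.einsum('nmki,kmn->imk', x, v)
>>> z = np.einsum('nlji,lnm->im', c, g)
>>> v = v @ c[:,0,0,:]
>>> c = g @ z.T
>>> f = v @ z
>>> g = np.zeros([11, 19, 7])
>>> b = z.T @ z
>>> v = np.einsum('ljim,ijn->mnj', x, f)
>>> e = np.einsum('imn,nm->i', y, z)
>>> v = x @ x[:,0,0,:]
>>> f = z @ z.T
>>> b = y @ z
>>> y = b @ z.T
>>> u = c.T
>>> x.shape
(3, 3, 7, 3)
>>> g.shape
(11, 19, 7)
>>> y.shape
(11, 7, 11)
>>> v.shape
(3, 3, 7, 3)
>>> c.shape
(3, 3, 11)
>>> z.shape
(11, 7)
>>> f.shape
(11, 11)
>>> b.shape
(11, 7, 7)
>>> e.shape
(11,)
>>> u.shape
(11, 3, 3)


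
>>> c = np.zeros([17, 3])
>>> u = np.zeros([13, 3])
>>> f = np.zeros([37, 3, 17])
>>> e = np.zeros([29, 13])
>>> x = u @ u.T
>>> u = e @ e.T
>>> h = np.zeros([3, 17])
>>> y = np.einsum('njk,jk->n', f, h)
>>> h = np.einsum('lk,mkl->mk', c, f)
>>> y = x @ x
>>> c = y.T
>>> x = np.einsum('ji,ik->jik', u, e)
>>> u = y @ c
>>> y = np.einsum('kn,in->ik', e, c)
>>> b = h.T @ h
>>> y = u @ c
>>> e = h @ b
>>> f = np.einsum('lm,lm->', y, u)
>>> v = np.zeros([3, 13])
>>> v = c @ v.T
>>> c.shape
(13, 13)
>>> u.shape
(13, 13)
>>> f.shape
()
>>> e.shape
(37, 3)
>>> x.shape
(29, 29, 13)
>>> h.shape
(37, 3)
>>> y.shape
(13, 13)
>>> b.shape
(3, 3)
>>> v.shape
(13, 3)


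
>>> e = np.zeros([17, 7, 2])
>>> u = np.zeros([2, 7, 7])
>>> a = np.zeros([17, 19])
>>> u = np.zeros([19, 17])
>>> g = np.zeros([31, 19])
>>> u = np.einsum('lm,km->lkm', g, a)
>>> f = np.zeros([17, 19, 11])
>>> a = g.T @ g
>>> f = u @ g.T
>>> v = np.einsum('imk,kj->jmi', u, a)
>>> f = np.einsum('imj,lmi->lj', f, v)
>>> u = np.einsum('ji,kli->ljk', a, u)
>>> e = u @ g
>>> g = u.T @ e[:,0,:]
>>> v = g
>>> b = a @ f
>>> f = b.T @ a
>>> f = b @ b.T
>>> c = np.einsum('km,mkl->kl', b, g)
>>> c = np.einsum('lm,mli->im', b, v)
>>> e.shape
(17, 19, 19)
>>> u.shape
(17, 19, 31)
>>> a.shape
(19, 19)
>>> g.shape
(31, 19, 19)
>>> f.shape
(19, 19)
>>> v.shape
(31, 19, 19)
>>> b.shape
(19, 31)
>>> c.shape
(19, 31)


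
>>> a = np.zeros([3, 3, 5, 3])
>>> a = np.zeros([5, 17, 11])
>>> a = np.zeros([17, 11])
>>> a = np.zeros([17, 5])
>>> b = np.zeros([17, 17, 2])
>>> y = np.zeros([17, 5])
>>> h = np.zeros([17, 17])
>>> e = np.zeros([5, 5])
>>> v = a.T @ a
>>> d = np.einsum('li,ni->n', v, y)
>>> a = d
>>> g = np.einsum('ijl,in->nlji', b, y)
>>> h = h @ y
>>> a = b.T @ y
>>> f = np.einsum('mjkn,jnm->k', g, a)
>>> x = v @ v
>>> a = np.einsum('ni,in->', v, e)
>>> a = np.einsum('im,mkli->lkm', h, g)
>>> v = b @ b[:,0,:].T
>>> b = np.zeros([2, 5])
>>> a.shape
(17, 2, 5)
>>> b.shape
(2, 5)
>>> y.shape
(17, 5)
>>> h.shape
(17, 5)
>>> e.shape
(5, 5)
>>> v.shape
(17, 17, 17)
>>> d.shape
(17,)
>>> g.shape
(5, 2, 17, 17)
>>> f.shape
(17,)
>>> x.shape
(5, 5)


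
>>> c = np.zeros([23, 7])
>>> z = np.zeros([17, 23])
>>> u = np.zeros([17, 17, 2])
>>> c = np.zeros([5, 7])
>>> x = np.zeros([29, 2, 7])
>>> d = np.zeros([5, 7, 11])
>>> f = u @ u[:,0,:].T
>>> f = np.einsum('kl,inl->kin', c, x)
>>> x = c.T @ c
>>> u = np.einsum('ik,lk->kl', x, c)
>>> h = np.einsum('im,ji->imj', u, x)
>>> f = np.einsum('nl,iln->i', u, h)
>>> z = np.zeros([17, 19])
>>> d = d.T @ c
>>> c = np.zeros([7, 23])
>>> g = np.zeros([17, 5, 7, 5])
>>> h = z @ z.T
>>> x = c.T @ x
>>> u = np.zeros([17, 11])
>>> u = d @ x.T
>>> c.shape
(7, 23)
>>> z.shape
(17, 19)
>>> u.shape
(11, 7, 23)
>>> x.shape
(23, 7)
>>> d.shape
(11, 7, 7)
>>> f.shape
(7,)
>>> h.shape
(17, 17)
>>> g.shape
(17, 5, 7, 5)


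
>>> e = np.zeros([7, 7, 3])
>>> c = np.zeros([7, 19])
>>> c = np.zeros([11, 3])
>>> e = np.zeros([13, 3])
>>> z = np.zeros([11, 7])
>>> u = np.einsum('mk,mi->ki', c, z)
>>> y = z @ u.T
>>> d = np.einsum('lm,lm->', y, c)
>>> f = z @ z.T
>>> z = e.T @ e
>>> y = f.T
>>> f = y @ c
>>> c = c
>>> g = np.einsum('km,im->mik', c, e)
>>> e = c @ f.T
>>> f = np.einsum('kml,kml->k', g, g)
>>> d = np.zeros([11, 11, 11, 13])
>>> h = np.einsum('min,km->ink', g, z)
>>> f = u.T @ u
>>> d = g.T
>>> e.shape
(11, 11)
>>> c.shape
(11, 3)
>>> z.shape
(3, 3)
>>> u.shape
(3, 7)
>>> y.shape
(11, 11)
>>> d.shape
(11, 13, 3)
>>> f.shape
(7, 7)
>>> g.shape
(3, 13, 11)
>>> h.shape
(13, 11, 3)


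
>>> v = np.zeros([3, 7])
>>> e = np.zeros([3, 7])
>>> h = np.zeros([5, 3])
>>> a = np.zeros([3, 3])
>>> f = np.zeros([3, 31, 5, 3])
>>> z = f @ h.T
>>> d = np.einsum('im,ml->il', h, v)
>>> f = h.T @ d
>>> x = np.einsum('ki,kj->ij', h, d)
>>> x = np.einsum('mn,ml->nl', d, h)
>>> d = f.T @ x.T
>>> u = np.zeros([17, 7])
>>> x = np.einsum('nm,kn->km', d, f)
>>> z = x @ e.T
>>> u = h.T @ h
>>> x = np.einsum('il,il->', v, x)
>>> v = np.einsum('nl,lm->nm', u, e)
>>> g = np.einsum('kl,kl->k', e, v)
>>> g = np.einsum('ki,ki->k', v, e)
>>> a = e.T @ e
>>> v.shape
(3, 7)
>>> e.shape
(3, 7)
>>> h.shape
(5, 3)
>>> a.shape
(7, 7)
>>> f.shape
(3, 7)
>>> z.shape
(3, 3)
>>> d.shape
(7, 7)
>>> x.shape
()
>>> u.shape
(3, 3)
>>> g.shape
(3,)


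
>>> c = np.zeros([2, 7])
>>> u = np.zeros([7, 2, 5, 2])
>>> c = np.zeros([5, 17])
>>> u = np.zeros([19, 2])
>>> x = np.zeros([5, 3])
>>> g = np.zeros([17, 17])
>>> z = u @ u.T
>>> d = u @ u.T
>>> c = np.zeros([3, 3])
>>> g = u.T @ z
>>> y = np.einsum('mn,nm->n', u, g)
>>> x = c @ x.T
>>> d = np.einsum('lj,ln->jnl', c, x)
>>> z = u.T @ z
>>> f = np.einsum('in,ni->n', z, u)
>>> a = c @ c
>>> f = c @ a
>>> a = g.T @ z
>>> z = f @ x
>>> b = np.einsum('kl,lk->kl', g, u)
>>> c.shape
(3, 3)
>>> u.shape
(19, 2)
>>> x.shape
(3, 5)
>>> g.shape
(2, 19)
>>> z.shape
(3, 5)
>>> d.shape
(3, 5, 3)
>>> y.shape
(2,)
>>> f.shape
(3, 3)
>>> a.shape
(19, 19)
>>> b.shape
(2, 19)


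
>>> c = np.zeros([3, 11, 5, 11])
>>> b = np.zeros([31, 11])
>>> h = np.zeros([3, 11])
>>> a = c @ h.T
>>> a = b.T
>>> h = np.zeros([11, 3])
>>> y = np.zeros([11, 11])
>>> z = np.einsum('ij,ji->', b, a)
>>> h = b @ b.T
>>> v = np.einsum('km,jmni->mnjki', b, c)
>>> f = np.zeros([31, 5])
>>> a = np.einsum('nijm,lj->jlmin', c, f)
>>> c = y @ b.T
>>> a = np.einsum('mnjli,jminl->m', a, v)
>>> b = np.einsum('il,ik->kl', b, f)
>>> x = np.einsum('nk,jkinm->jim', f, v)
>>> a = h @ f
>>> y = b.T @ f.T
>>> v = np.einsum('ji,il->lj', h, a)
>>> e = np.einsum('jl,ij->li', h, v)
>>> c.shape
(11, 31)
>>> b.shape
(5, 11)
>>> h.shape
(31, 31)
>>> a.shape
(31, 5)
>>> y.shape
(11, 31)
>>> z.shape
()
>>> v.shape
(5, 31)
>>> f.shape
(31, 5)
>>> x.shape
(11, 3, 11)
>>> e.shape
(31, 5)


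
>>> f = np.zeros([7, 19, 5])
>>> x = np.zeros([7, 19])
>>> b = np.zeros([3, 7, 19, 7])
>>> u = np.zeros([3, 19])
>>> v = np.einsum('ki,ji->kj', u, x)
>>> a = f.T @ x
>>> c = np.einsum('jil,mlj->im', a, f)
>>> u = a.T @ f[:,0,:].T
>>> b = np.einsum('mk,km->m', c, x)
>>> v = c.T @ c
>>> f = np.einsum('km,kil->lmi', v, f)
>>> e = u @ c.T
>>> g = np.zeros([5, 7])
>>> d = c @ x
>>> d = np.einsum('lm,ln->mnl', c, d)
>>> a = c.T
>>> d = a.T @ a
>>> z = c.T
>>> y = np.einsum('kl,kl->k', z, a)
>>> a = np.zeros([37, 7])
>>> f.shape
(5, 7, 19)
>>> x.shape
(7, 19)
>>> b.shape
(19,)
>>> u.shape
(19, 19, 7)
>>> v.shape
(7, 7)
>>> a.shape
(37, 7)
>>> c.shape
(19, 7)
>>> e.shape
(19, 19, 19)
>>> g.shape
(5, 7)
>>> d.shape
(19, 19)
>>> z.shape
(7, 19)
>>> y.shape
(7,)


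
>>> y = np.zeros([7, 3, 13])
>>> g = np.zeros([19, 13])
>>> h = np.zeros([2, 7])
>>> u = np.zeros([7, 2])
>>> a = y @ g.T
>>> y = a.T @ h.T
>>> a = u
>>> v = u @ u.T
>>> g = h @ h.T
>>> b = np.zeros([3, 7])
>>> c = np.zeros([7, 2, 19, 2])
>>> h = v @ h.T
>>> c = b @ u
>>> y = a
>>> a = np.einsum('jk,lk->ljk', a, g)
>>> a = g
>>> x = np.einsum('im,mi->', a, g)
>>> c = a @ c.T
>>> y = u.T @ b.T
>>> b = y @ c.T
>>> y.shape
(2, 3)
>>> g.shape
(2, 2)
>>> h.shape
(7, 2)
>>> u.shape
(7, 2)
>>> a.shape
(2, 2)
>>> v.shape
(7, 7)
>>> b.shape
(2, 2)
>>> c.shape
(2, 3)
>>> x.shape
()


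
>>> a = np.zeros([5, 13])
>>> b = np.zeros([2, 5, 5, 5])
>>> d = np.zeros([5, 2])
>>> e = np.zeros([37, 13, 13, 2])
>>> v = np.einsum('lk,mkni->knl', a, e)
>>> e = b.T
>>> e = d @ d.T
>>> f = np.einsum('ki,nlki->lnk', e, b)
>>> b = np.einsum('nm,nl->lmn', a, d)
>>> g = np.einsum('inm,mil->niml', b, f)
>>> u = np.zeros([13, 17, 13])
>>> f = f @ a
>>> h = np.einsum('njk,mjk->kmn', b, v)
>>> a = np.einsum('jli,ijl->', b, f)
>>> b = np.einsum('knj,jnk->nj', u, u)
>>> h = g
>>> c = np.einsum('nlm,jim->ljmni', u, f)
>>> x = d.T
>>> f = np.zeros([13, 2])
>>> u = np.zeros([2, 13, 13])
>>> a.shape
()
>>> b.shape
(17, 13)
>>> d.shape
(5, 2)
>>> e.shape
(5, 5)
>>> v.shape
(13, 13, 5)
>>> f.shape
(13, 2)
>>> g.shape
(13, 2, 5, 5)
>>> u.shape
(2, 13, 13)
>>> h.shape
(13, 2, 5, 5)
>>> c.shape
(17, 5, 13, 13, 2)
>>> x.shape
(2, 5)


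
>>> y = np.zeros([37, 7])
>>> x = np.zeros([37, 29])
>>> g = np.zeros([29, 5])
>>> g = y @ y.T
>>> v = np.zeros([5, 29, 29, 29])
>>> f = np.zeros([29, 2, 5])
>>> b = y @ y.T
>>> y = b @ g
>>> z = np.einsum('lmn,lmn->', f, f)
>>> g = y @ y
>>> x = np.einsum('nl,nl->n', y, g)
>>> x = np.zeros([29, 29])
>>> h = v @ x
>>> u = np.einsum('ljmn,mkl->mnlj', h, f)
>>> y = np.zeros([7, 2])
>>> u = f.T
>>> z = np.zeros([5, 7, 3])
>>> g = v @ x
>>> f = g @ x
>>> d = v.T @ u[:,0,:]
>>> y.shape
(7, 2)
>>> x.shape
(29, 29)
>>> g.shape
(5, 29, 29, 29)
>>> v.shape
(5, 29, 29, 29)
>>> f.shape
(5, 29, 29, 29)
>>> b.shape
(37, 37)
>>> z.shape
(5, 7, 3)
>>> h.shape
(5, 29, 29, 29)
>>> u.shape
(5, 2, 29)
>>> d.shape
(29, 29, 29, 29)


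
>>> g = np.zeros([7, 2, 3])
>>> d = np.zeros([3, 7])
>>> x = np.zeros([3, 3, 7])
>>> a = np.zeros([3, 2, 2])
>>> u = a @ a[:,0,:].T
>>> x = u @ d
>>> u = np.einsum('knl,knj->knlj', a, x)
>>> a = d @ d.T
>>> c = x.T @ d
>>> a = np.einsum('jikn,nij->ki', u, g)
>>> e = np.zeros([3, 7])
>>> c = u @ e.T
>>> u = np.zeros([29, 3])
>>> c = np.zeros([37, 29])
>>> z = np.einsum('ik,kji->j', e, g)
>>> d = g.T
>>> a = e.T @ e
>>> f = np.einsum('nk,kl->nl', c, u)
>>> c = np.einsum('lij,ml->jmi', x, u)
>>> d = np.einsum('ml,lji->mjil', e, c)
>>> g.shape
(7, 2, 3)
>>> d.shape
(3, 29, 2, 7)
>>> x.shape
(3, 2, 7)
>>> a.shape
(7, 7)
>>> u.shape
(29, 3)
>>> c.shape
(7, 29, 2)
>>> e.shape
(3, 7)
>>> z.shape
(2,)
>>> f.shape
(37, 3)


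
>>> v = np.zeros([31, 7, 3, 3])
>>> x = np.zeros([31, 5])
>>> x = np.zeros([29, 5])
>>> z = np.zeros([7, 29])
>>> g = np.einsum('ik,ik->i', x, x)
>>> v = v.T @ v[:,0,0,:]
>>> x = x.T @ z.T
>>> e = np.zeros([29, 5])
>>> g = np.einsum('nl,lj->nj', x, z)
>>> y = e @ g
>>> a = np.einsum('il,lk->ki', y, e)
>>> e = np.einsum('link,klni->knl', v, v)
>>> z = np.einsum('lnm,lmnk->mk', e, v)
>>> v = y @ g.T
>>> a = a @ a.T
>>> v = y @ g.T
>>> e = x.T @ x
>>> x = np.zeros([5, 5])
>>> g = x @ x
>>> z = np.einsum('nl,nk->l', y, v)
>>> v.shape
(29, 5)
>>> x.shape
(5, 5)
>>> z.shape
(29,)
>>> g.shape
(5, 5)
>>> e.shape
(7, 7)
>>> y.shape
(29, 29)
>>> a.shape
(5, 5)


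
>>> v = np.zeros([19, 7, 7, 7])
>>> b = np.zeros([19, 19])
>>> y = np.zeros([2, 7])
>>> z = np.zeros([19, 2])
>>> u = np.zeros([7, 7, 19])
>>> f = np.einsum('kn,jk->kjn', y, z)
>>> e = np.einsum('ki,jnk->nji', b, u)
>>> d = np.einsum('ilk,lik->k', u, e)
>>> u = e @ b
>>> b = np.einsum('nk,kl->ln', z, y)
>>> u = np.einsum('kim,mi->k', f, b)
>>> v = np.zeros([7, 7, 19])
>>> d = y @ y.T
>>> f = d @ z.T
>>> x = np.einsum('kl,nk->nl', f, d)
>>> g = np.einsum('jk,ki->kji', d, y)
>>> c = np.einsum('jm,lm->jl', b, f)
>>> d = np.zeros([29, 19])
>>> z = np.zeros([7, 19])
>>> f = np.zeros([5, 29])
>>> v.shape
(7, 7, 19)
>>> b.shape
(7, 19)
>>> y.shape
(2, 7)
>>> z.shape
(7, 19)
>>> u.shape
(2,)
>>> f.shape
(5, 29)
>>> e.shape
(7, 7, 19)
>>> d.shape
(29, 19)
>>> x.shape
(2, 19)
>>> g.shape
(2, 2, 7)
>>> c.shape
(7, 2)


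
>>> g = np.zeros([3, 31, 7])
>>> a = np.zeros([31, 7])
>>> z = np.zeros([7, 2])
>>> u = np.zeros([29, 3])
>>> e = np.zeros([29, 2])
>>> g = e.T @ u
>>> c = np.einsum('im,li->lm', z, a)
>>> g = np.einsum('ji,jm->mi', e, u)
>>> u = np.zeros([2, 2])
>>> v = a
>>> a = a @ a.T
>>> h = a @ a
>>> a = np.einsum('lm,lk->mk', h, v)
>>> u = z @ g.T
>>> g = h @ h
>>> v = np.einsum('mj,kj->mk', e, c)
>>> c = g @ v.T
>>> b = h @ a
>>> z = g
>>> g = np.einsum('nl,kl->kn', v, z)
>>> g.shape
(31, 29)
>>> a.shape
(31, 7)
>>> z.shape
(31, 31)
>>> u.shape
(7, 3)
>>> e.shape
(29, 2)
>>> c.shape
(31, 29)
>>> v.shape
(29, 31)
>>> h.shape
(31, 31)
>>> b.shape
(31, 7)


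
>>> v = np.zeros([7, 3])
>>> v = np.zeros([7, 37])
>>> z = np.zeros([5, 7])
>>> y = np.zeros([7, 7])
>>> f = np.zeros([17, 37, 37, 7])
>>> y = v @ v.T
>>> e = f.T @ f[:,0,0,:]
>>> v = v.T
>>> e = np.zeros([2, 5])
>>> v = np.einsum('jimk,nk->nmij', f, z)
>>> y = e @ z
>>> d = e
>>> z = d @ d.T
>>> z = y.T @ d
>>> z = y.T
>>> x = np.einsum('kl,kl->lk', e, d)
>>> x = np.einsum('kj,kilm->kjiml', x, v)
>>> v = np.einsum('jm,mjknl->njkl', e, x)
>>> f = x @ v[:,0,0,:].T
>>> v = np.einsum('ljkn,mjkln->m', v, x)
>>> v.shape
(5,)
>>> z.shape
(7, 2)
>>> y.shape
(2, 7)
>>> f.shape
(5, 2, 37, 17, 17)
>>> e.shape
(2, 5)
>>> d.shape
(2, 5)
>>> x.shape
(5, 2, 37, 17, 37)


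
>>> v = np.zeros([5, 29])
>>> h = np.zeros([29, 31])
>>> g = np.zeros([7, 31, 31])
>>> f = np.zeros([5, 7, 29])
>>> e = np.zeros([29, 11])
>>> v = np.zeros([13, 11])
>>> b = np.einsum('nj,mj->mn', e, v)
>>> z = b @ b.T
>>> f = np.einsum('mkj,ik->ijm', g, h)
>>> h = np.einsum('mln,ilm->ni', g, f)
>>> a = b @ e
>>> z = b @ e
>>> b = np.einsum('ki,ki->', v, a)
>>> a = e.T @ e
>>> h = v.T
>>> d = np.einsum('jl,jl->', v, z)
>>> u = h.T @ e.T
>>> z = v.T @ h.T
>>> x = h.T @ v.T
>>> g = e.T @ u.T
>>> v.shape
(13, 11)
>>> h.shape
(11, 13)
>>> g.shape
(11, 13)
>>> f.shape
(29, 31, 7)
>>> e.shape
(29, 11)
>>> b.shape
()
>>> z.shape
(11, 11)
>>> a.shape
(11, 11)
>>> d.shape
()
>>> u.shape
(13, 29)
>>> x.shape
(13, 13)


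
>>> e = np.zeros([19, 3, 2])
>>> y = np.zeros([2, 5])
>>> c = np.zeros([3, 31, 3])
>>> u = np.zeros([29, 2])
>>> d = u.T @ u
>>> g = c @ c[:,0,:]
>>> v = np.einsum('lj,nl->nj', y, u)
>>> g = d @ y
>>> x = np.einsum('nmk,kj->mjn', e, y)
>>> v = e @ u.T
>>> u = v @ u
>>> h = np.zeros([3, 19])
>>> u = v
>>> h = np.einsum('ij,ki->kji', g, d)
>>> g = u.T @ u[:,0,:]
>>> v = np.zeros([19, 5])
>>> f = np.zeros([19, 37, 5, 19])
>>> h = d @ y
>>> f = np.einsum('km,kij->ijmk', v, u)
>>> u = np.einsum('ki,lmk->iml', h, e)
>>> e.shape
(19, 3, 2)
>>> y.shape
(2, 5)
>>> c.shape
(3, 31, 3)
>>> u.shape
(5, 3, 19)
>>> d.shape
(2, 2)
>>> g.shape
(29, 3, 29)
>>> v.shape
(19, 5)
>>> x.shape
(3, 5, 19)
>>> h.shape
(2, 5)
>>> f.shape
(3, 29, 5, 19)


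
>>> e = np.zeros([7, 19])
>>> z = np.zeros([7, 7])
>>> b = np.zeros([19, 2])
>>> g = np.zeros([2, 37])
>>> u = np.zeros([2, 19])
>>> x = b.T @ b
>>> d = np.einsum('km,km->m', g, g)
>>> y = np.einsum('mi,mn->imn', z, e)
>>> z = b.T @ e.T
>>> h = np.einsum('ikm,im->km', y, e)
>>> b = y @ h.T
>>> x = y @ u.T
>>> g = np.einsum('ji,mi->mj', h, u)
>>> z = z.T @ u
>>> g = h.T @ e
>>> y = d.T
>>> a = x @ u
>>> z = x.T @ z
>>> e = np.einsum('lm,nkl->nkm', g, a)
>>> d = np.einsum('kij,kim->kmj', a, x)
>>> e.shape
(7, 7, 19)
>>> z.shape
(2, 7, 19)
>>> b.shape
(7, 7, 7)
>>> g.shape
(19, 19)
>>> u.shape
(2, 19)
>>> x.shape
(7, 7, 2)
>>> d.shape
(7, 2, 19)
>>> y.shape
(37,)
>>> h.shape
(7, 19)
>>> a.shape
(7, 7, 19)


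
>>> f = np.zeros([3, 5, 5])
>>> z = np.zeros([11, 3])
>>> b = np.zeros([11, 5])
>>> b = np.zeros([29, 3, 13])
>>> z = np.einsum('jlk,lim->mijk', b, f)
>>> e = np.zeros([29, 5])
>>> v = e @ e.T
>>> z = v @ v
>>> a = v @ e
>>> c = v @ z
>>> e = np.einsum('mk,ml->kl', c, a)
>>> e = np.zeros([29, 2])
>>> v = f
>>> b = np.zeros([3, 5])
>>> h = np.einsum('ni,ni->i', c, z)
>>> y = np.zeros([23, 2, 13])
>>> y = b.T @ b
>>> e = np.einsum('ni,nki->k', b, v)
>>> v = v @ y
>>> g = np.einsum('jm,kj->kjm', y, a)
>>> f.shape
(3, 5, 5)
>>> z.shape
(29, 29)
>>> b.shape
(3, 5)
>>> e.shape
(5,)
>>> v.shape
(3, 5, 5)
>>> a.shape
(29, 5)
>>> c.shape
(29, 29)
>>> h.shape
(29,)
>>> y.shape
(5, 5)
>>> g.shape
(29, 5, 5)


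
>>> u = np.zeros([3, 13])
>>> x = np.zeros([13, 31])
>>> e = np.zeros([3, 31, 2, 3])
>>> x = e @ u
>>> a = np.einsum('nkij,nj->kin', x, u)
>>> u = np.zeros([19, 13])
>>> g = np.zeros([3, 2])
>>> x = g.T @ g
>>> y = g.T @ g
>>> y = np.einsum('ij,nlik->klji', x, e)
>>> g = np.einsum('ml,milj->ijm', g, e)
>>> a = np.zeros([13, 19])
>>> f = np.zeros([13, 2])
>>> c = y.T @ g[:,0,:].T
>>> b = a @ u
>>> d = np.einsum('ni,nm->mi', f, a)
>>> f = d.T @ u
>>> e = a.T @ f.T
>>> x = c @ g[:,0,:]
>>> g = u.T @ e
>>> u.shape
(19, 13)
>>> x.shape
(2, 2, 31, 3)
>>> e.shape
(19, 2)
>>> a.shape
(13, 19)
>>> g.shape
(13, 2)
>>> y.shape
(3, 31, 2, 2)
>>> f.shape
(2, 13)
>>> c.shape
(2, 2, 31, 31)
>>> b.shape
(13, 13)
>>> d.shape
(19, 2)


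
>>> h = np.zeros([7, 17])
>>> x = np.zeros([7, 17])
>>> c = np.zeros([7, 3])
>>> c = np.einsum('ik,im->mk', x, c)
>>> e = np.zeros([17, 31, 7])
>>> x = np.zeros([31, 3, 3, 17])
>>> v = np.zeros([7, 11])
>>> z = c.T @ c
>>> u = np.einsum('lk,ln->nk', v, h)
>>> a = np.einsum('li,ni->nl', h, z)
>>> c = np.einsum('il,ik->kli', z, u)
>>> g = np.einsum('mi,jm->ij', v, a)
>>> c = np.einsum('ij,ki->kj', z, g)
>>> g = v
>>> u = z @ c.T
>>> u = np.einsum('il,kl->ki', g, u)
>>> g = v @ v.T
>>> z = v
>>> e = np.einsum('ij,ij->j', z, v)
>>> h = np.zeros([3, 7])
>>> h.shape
(3, 7)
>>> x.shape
(31, 3, 3, 17)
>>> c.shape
(11, 17)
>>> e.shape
(11,)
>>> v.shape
(7, 11)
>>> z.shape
(7, 11)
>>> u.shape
(17, 7)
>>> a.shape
(17, 7)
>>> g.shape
(7, 7)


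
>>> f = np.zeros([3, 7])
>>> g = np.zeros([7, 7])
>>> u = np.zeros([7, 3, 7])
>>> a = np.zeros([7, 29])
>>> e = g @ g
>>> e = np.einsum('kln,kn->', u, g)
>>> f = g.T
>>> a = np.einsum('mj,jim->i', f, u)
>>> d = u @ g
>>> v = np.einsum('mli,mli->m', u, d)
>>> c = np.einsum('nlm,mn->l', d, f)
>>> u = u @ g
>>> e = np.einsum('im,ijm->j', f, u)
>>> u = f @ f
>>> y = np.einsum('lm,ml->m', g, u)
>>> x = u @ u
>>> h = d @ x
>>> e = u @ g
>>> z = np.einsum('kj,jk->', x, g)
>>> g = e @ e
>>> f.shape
(7, 7)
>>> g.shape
(7, 7)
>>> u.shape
(7, 7)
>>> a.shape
(3,)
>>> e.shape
(7, 7)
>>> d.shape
(7, 3, 7)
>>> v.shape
(7,)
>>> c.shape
(3,)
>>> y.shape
(7,)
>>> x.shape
(7, 7)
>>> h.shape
(7, 3, 7)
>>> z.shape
()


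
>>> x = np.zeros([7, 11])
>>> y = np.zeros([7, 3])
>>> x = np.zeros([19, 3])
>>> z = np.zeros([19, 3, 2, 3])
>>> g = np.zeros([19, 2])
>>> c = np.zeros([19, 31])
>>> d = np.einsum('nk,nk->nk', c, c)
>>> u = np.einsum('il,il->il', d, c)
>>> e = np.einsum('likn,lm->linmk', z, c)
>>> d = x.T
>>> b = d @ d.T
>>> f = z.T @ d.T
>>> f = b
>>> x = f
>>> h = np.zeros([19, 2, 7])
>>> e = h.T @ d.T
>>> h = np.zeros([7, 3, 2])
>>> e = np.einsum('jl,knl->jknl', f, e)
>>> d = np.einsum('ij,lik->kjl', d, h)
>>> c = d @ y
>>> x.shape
(3, 3)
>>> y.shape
(7, 3)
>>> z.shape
(19, 3, 2, 3)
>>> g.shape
(19, 2)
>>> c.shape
(2, 19, 3)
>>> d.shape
(2, 19, 7)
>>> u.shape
(19, 31)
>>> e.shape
(3, 7, 2, 3)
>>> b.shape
(3, 3)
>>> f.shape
(3, 3)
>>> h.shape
(7, 3, 2)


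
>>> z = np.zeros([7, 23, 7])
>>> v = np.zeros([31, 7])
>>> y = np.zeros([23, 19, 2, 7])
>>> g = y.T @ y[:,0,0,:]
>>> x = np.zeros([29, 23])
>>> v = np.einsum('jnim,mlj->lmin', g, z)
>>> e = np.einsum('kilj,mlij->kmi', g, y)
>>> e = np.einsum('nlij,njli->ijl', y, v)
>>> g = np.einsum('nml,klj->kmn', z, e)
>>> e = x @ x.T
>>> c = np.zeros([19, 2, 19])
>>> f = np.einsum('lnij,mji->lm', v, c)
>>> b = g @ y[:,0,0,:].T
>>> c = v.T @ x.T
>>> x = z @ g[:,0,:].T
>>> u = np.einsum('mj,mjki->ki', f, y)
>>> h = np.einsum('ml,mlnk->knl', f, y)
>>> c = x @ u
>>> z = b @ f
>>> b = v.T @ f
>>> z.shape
(2, 23, 19)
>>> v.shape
(23, 7, 19, 2)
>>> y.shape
(23, 19, 2, 7)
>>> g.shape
(2, 23, 7)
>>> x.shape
(7, 23, 2)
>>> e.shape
(29, 29)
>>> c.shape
(7, 23, 7)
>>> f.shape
(23, 19)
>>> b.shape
(2, 19, 7, 19)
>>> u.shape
(2, 7)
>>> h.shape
(7, 2, 19)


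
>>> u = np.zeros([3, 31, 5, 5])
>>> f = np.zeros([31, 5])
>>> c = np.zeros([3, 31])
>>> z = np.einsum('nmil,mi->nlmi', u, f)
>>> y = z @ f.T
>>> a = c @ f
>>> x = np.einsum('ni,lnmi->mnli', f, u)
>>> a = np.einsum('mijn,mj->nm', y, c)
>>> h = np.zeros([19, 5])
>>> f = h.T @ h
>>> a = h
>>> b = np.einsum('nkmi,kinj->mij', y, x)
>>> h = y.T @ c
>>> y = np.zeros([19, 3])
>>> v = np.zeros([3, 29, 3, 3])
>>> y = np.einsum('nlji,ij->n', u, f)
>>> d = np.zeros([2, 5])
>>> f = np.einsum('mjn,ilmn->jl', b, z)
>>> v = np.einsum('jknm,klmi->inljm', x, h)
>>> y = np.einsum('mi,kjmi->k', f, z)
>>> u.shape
(3, 31, 5, 5)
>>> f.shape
(31, 5)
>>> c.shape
(3, 31)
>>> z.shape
(3, 5, 31, 5)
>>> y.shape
(3,)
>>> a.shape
(19, 5)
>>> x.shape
(5, 31, 3, 5)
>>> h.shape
(31, 31, 5, 31)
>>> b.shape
(31, 31, 5)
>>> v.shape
(31, 3, 31, 5, 5)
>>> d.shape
(2, 5)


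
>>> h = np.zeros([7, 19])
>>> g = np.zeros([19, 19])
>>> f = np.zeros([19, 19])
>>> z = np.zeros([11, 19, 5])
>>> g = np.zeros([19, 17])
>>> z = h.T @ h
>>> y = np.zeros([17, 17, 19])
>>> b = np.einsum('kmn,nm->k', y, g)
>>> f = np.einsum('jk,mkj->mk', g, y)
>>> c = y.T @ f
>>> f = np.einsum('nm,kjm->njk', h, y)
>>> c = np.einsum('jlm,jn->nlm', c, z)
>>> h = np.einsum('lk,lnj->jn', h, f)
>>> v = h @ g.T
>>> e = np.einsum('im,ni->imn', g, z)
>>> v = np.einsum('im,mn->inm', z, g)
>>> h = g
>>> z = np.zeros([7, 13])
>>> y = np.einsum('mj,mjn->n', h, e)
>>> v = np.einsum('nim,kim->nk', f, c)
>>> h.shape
(19, 17)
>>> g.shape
(19, 17)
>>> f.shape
(7, 17, 17)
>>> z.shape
(7, 13)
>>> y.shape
(19,)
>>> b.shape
(17,)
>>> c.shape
(19, 17, 17)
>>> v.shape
(7, 19)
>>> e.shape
(19, 17, 19)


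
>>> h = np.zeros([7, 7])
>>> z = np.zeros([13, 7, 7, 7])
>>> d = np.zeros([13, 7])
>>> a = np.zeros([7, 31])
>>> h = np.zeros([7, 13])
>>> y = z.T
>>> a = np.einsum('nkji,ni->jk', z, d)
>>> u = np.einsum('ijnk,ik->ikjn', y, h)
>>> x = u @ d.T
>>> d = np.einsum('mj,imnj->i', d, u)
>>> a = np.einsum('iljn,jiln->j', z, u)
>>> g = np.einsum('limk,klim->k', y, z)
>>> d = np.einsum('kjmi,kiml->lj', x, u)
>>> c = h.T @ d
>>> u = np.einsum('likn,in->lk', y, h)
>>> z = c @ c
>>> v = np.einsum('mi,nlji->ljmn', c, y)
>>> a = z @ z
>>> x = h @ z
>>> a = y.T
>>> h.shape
(7, 13)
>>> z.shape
(13, 13)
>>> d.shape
(7, 13)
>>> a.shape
(13, 7, 7, 7)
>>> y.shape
(7, 7, 7, 13)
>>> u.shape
(7, 7)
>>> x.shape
(7, 13)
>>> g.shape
(13,)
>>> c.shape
(13, 13)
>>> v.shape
(7, 7, 13, 7)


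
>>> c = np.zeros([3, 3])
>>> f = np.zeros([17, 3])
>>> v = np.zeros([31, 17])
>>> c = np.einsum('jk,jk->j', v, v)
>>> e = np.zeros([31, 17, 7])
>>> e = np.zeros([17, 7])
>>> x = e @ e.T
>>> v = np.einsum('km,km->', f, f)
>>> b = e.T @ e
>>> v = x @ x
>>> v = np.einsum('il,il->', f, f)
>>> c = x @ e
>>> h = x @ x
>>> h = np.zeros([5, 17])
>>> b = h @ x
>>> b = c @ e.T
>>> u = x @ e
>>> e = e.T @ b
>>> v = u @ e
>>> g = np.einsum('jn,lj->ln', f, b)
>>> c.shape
(17, 7)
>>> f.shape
(17, 3)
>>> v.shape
(17, 17)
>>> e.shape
(7, 17)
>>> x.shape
(17, 17)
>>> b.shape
(17, 17)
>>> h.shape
(5, 17)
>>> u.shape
(17, 7)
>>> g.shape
(17, 3)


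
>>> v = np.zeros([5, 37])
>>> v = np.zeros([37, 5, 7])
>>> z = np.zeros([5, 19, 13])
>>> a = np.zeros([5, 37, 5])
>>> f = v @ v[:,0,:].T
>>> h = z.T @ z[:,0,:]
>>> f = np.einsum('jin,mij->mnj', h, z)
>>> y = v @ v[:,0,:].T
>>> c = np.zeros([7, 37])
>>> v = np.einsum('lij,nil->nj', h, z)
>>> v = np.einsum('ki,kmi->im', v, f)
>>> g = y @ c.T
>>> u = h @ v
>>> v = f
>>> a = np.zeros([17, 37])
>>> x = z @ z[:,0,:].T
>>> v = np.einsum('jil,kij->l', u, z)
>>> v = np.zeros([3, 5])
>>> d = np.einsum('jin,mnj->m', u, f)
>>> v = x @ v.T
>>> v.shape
(5, 19, 3)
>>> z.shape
(5, 19, 13)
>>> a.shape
(17, 37)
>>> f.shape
(5, 13, 13)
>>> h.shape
(13, 19, 13)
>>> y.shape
(37, 5, 37)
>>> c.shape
(7, 37)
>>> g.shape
(37, 5, 7)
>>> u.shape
(13, 19, 13)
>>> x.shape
(5, 19, 5)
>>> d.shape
(5,)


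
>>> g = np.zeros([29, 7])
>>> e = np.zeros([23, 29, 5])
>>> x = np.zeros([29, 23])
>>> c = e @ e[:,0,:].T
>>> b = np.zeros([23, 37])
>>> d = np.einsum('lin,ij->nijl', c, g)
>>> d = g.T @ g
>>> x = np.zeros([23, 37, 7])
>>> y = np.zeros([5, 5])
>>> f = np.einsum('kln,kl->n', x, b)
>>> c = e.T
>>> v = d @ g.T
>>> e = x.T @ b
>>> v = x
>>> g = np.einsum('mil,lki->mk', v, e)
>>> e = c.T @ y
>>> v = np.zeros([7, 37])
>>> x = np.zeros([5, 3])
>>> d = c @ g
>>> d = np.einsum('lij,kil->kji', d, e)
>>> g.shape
(23, 37)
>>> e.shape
(23, 29, 5)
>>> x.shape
(5, 3)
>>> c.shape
(5, 29, 23)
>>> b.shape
(23, 37)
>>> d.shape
(23, 37, 29)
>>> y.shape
(5, 5)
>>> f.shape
(7,)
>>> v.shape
(7, 37)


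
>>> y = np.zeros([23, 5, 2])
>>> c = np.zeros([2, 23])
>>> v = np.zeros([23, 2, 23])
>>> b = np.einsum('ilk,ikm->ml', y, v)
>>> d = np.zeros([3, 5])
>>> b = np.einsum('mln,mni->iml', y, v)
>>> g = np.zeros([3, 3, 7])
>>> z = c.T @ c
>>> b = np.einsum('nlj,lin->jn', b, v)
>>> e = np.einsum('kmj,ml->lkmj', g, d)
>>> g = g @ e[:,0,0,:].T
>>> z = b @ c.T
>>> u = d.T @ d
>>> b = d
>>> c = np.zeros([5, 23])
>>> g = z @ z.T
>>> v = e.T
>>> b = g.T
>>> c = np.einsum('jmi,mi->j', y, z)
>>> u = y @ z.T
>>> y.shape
(23, 5, 2)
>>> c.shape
(23,)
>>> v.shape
(7, 3, 3, 5)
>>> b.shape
(5, 5)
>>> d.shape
(3, 5)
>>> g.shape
(5, 5)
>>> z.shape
(5, 2)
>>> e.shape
(5, 3, 3, 7)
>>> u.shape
(23, 5, 5)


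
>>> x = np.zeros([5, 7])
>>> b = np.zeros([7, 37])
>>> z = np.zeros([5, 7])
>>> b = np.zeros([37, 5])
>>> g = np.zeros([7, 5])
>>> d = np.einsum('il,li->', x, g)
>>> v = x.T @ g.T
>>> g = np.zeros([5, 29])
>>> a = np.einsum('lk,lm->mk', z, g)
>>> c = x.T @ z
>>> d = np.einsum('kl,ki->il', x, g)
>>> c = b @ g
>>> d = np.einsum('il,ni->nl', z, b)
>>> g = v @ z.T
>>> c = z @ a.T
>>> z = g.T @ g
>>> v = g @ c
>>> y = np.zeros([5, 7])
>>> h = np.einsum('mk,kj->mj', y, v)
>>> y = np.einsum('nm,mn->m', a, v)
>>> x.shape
(5, 7)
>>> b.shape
(37, 5)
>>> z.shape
(5, 5)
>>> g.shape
(7, 5)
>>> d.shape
(37, 7)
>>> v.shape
(7, 29)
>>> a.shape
(29, 7)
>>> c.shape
(5, 29)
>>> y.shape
(7,)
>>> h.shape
(5, 29)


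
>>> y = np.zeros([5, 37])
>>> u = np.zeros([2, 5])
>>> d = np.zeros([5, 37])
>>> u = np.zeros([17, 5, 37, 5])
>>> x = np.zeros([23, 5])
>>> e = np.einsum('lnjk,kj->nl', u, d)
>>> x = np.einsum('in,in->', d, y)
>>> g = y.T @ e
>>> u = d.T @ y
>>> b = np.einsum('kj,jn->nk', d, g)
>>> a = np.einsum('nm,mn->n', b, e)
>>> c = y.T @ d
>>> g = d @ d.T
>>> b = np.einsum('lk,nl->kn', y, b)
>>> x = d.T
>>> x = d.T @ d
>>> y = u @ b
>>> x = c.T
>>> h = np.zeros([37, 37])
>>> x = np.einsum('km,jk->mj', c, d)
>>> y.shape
(37, 17)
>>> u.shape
(37, 37)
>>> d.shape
(5, 37)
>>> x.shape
(37, 5)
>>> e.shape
(5, 17)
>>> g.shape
(5, 5)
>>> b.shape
(37, 17)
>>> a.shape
(17,)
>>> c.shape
(37, 37)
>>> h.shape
(37, 37)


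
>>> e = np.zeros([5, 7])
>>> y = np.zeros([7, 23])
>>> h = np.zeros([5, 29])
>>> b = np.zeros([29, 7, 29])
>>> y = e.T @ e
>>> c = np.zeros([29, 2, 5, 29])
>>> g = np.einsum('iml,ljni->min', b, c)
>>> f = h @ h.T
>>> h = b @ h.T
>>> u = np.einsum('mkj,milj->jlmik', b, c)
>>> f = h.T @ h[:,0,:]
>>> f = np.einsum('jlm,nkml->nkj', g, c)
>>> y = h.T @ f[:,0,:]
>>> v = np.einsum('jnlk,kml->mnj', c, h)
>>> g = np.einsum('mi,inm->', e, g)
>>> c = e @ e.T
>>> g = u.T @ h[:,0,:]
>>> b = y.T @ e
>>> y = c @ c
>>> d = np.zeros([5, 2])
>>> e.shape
(5, 7)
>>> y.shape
(5, 5)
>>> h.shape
(29, 7, 5)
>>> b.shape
(7, 7, 7)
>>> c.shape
(5, 5)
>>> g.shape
(7, 2, 29, 5, 5)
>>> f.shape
(29, 2, 7)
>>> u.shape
(29, 5, 29, 2, 7)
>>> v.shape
(7, 2, 29)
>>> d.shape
(5, 2)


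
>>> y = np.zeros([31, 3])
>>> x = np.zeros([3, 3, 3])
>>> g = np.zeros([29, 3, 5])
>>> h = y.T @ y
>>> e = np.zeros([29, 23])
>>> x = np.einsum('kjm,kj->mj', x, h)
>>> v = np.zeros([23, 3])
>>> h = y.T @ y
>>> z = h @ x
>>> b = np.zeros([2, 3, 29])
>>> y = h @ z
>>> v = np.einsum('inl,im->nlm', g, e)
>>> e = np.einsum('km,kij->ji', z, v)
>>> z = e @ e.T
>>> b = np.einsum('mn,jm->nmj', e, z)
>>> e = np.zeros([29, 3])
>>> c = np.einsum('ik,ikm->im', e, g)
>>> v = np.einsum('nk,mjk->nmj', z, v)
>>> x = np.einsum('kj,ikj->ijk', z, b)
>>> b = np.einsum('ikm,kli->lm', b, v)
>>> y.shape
(3, 3)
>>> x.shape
(5, 23, 23)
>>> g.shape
(29, 3, 5)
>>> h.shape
(3, 3)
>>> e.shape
(29, 3)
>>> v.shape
(23, 3, 5)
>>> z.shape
(23, 23)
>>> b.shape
(3, 23)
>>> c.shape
(29, 5)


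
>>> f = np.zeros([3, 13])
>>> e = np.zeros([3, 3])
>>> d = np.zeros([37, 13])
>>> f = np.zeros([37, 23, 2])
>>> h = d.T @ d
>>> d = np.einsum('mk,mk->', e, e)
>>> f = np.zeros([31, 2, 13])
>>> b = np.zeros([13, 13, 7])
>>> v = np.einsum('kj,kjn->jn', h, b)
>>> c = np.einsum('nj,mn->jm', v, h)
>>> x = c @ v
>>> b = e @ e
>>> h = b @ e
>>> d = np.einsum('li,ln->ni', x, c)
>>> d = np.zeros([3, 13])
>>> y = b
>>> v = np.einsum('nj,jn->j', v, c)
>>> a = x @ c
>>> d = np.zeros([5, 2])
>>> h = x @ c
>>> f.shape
(31, 2, 13)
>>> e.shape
(3, 3)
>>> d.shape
(5, 2)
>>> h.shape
(7, 13)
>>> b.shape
(3, 3)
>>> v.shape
(7,)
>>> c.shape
(7, 13)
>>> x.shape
(7, 7)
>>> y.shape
(3, 3)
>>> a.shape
(7, 13)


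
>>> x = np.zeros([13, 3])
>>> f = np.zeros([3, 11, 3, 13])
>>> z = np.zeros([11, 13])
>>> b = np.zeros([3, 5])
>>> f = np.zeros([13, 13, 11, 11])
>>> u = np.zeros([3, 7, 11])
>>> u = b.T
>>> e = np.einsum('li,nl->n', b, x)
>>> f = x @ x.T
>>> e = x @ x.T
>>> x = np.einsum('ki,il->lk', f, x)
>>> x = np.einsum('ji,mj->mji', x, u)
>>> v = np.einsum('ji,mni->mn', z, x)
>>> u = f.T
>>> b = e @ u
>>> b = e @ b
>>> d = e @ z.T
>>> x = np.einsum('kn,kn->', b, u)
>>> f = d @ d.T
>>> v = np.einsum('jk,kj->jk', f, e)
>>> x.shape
()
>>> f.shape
(13, 13)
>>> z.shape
(11, 13)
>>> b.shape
(13, 13)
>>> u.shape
(13, 13)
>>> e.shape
(13, 13)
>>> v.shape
(13, 13)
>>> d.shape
(13, 11)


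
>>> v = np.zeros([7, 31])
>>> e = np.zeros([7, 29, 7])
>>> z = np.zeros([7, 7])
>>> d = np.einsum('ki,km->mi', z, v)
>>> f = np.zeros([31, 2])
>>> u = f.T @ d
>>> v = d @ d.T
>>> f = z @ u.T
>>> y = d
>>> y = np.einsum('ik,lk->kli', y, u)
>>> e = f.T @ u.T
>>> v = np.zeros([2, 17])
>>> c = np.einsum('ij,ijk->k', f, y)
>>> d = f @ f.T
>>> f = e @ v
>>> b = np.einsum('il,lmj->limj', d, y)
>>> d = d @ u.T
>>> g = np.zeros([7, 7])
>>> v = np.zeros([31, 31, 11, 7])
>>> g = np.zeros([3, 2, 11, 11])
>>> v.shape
(31, 31, 11, 7)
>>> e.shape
(2, 2)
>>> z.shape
(7, 7)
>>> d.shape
(7, 2)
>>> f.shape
(2, 17)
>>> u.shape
(2, 7)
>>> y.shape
(7, 2, 31)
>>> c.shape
(31,)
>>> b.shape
(7, 7, 2, 31)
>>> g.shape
(3, 2, 11, 11)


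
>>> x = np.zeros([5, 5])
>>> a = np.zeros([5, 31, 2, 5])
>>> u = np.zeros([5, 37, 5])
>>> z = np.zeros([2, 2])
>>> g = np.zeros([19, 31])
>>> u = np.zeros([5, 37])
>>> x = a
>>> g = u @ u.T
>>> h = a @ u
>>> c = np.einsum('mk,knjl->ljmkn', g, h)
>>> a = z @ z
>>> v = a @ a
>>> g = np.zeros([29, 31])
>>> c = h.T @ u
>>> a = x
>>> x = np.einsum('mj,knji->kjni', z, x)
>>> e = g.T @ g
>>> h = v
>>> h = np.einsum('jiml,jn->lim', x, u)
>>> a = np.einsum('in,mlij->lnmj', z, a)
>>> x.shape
(5, 2, 31, 5)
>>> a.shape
(31, 2, 5, 5)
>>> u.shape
(5, 37)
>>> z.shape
(2, 2)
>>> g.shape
(29, 31)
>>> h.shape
(5, 2, 31)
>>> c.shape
(37, 2, 31, 37)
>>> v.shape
(2, 2)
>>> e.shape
(31, 31)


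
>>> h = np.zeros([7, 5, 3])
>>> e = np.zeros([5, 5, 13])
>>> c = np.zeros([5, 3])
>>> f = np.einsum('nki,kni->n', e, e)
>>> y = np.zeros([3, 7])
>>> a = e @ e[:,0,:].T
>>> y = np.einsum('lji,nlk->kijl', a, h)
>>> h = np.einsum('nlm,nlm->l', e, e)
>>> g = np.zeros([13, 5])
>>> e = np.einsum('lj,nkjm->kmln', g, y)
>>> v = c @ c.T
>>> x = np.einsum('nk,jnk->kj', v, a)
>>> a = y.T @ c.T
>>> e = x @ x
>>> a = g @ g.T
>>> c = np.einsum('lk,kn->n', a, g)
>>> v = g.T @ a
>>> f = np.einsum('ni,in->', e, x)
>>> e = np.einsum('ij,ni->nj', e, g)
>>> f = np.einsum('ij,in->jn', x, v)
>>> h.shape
(5,)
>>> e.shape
(13, 5)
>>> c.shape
(5,)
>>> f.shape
(5, 13)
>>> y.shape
(3, 5, 5, 5)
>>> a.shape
(13, 13)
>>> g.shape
(13, 5)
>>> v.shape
(5, 13)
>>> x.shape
(5, 5)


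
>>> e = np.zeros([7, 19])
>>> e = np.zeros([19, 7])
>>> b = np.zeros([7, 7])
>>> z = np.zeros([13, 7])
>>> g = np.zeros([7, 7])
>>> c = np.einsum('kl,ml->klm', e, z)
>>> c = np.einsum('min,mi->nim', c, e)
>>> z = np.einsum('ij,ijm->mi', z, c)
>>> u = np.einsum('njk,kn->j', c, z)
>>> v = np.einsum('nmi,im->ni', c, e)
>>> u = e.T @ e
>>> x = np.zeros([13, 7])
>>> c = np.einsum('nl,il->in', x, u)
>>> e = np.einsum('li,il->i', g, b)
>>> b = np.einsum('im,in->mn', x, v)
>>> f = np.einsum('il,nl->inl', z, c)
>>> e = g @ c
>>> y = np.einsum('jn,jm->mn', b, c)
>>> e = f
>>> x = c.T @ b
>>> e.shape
(19, 7, 13)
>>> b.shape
(7, 19)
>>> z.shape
(19, 13)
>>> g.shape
(7, 7)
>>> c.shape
(7, 13)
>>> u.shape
(7, 7)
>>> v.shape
(13, 19)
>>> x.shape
(13, 19)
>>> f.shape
(19, 7, 13)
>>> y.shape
(13, 19)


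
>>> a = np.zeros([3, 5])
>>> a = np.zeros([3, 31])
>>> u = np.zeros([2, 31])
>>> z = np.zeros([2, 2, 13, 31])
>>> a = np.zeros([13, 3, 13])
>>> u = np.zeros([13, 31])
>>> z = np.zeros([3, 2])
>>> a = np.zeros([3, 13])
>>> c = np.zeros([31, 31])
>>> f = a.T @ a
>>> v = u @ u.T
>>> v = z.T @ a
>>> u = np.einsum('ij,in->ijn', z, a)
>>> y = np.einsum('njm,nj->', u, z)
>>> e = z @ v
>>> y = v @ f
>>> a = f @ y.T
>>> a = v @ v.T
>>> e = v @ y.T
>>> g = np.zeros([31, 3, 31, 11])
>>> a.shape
(2, 2)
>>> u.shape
(3, 2, 13)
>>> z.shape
(3, 2)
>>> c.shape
(31, 31)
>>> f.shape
(13, 13)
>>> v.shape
(2, 13)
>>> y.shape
(2, 13)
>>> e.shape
(2, 2)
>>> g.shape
(31, 3, 31, 11)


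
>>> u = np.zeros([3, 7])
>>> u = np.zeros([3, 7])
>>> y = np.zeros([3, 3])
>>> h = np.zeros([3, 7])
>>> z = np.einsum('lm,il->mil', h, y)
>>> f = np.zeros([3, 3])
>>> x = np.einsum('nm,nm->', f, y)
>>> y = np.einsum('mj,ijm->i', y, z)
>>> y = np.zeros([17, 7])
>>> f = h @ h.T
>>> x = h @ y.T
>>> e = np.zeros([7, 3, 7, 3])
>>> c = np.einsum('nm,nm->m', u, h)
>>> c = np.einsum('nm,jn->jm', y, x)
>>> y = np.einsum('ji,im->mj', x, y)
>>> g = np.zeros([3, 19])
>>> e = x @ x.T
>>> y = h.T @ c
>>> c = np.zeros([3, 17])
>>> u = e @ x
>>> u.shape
(3, 17)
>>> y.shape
(7, 7)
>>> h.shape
(3, 7)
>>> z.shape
(7, 3, 3)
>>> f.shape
(3, 3)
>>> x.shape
(3, 17)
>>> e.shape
(3, 3)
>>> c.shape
(3, 17)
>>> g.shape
(3, 19)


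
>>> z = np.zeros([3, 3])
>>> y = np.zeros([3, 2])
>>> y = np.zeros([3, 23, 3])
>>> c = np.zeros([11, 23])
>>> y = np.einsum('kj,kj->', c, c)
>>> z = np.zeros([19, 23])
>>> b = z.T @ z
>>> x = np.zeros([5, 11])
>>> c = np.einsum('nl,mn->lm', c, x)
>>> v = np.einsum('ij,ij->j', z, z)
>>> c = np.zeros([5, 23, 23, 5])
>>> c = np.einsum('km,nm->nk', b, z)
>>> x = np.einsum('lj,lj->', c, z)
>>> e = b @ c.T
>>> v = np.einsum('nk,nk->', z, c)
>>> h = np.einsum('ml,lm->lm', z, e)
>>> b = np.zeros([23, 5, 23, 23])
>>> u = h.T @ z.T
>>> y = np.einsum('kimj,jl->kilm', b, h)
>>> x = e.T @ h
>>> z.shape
(19, 23)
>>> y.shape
(23, 5, 19, 23)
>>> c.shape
(19, 23)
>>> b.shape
(23, 5, 23, 23)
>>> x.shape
(19, 19)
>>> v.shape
()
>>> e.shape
(23, 19)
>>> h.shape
(23, 19)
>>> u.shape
(19, 19)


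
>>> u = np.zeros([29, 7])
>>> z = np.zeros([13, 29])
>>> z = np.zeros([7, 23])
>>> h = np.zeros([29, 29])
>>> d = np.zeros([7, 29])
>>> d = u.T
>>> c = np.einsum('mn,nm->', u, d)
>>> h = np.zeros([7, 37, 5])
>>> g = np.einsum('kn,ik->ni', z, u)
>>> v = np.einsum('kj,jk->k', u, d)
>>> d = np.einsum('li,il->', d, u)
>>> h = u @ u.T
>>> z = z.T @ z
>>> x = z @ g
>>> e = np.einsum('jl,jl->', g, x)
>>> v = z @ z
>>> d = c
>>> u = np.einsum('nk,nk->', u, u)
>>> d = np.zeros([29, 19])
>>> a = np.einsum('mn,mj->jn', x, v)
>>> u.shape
()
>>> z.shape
(23, 23)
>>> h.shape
(29, 29)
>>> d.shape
(29, 19)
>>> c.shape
()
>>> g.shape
(23, 29)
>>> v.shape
(23, 23)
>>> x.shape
(23, 29)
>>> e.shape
()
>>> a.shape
(23, 29)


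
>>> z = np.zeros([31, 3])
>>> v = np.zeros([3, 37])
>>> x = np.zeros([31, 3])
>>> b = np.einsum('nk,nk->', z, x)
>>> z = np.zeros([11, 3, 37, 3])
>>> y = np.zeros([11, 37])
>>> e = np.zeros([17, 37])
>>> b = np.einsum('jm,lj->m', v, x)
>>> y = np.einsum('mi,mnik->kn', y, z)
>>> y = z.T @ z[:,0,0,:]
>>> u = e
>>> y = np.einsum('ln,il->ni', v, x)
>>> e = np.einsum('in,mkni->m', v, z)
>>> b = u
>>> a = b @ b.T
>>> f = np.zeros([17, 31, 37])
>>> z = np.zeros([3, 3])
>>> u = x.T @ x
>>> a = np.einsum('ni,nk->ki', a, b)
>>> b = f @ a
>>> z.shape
(3, 3)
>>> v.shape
(3, 37)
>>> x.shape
(31, 3)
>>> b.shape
(17, 31, 17)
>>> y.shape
(37, 31)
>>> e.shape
(11,)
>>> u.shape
(3, 3)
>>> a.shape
(37, 17)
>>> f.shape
(17, 31, 37)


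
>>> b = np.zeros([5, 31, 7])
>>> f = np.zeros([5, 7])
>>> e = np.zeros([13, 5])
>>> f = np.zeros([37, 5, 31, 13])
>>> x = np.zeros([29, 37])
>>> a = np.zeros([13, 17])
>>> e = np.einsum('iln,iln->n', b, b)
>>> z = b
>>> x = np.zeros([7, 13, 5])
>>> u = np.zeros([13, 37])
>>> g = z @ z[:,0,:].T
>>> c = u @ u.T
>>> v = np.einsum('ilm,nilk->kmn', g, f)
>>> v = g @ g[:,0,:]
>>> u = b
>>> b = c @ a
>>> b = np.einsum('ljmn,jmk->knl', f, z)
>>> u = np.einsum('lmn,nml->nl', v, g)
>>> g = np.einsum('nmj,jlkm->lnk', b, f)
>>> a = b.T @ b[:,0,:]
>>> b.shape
(7, 13, 37)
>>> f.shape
(37, 5, 31, 13)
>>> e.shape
(7,)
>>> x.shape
(7, 13, 5)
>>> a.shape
(37, 13, 37)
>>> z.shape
(5, 31, 7)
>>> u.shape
(5, 5)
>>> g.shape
(5, 7, 31)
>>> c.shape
(13, 13)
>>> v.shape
(5, 31, 5)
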